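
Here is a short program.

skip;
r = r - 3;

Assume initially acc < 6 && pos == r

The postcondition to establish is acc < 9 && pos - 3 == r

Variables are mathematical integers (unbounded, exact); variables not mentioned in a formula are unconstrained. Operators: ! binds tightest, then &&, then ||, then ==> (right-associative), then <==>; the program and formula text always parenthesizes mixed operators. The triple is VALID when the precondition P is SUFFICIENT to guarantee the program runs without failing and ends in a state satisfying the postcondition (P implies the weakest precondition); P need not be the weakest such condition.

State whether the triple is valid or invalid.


Working backward. After the program, the postcondition acc < 9 && pos - 3 == r must hold; in canonical form it is acc < 9 && pos == r + 3.
Before r := r - 3: acc < 9 && pos == r
Before skip: acc < 9 && pos == r
The weakest precondition is acc < 9 && pos == r.
Check whether acc < 6 && pos == r implies it.
Every state satisfying the precondition satisfies the weakest precondition: the implication holds.
Answer: valid


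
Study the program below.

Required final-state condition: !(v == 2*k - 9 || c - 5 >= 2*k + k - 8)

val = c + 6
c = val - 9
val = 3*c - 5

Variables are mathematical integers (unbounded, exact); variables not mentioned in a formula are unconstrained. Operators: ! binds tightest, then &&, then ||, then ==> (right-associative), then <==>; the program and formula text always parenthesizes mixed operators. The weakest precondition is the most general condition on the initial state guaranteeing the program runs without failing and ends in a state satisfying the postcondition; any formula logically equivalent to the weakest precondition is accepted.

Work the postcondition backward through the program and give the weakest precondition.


Working backward. After the program, the postcondition !(v == 2*k - 9 || c - 5 >= 2*k + k - 8) must hold; in canonical form it is !(v == 2*k - 9 || c >= 3*k - 3).
Before val := 3*c - 5: !(v == 2*k - 9 || c >= 3*k - 3)
Before c := val - 9: !(v == 2*k - 9 || val >= 3*k + 6)
Before val := c + 6: !(v == 2*k - 9 || c >= 3*k)
Answer: WP = !(v == 2*k - 9 || c >= 3*k)


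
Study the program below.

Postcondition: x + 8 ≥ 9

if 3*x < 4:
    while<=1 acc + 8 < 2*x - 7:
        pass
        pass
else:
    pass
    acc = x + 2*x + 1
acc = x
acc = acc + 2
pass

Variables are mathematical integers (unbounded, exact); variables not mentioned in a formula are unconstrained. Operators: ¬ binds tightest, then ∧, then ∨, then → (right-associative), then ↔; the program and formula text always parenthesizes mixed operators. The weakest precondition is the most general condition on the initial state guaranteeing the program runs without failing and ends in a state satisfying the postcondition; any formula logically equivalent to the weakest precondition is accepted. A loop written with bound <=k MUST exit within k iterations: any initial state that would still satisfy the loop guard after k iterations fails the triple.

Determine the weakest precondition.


Working backward. After the program, the postcondition x + 8 ≥ 9 must hold; in canonical form it is x ≥ 1.
Before skip: x ≥ 1
Before acc := acc + 2: x ≥ 1
Before acc := x: x ≥ 1
Then branch requires (acc < 2*x - 15 → ((¬(acc < 2*x - 15)) ∧ x ≥ 1)) ∧ ((¬(acc < 2*x - 15)) → x ≥ 1); else branch requires x ≥ 1.
Before the if: (3*x < 4 → ((acc < 2*x - 15 → ((¬(acc < 2*x - 15)) ∧ x ≥ 1)) ∧ ((¬(acc < 2*x - 15)) → x ≥ 1))) ∧ ((¬(3*x < 4)) → x ≥ 1)
Answer: WP = (3*x < 4 → ((acc < 2*x - 15 → ((¬(acc < 2*x - 15)) ∧ x ≥ 1)) ∧ ((¬(acc < 2*x - 15)) → x ≥ 1))) ∧ ((¬(3*x < 4)) → x ≥ 1)


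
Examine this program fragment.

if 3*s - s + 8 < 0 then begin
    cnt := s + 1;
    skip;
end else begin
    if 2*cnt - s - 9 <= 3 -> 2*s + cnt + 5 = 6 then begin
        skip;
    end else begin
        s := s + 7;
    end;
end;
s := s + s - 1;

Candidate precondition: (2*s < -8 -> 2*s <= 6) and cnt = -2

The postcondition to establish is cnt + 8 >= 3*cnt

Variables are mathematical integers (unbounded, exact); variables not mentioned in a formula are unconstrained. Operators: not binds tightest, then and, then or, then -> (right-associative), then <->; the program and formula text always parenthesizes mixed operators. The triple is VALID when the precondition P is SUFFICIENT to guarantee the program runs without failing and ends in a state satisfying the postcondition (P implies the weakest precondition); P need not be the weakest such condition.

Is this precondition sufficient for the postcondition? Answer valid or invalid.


Working backward. After the program, the postcondition cnt + 8 >= 3*cnt must hold; in canonical form it is 2*cnt <= 8.
Before s := s + s - 1: 2*cnt <= 8
Then branch requires 2*s <= 6; else branch requires ((2*cnt <= s + 12 -> cnt + 2*s = 1) -> 2*cnt <= 8) and ((not (2*cnt <= s + 12 -> cnt + 2*s = 1)) -> 2*cnt <= 8).
Before the if: (2*s < -8 -> 2*s <= 6) and ((not (2*s < -8)) -> (((2*cnt <= s + 12 -> cnt + 2*s = 1) -> 2*cnt <= 8) and ((not (2*cnt <= s + 12 -> cnt + 2*s = 1)) -> 2*cnt <= 8)))
The weakest precondition is (2*s < -8 -> 2*s <= 6) and ((not (2*s < -8)) -> (((2*cnt <= s + 12 -> cnt + 2*s = 1) -> 2*cnt <= 8) and ((not (2*cnt <= s + 12 -> cnt + 2*s = 1)) -> 2*cnt <= 8))).
Check whether (2*s < -8 -> 2*s <= 6) and cnt = -2 implies it.
Every state satisfying the precondition satisfies the weakest precondition: the implication holds.
Answer: valid


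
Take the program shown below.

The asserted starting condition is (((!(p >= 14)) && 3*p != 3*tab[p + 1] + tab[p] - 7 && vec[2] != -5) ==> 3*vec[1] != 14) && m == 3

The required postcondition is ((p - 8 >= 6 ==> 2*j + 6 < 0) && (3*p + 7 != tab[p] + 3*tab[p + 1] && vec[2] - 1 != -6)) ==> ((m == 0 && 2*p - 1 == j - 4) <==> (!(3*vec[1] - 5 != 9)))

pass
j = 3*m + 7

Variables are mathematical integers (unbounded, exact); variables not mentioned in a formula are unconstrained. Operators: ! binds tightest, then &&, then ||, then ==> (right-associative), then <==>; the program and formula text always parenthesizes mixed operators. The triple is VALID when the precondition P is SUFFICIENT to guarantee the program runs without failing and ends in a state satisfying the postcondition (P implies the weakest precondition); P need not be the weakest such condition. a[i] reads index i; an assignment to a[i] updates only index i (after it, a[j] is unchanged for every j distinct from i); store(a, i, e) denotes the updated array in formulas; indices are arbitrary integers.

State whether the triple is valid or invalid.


Working backward. After the program, the postcondition ((p - 8 >= 6 ==> 2*j + 6 < 0) && (3*p + 7 != tab[p] + 3*tab[p + 1] && vec[2] - 1 != -6)) ==> ((m == 0 && 2*p - 1 == j - 4) <==> (!(3*vec[1] - 5 != 9))) must hold; in canonical form it is ((p >= 14 ==> 2*j < -6) && 3*p != 3*tab[p + 1] + tab[p] - 7 && vec[2] != -5) ==> ((m == 0 && 2*p == j - 3) <==> (!(3*vec[1] != 14))).
Before j := 3*m + 7: ((p >= 14 ==> 6*m < -20) && 3*p != 3*tab[p + 1] + tab[p] - 7 && vec[2] != -5) ==> ((m == 0 && 2*p == 3*m + 4) <==> (!(3*vec[1] != 14)))
Before skip: ((p >= 14 ==> 6*m < -20) && 3*p != 3*tab[p + 1] + tab[p] - 7 && vec[2] != -5) ==> ((m == 0 && 2*p == 3*m + 4) <==> (!(3*vec[1] != 14)))
The weakest precondition is ((p >= 14 ==> 6*m < -20) && 3*p != 3*tab[p + 1] + tab[p] - 7 && vec[2] != -5) ==> ((m == 0 && 2*p == 3*m + 4) <==> (!(3*vec[1] != 14))).
Check whether (((!(p >= 14)) && 3*p != 3*tab[p + 1] + tab[p] - 7 && vec[2] != -5) ==> 3*vec[1] != 14) && m == 3 implies it.
Every state satisfying the precondition satisfies the weakest precondition: the implication holds.
Answer: valid


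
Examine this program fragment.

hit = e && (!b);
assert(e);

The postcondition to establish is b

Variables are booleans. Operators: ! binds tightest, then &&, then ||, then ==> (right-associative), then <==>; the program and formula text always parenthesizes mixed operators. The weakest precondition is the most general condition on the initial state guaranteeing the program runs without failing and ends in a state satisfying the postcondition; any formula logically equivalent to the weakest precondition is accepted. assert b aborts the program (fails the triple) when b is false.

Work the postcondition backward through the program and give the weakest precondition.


Working backward. After the program, b must hold.
Before assert e: e && b
Before hit := e && (!b): e && b
Answer: WP = e && b


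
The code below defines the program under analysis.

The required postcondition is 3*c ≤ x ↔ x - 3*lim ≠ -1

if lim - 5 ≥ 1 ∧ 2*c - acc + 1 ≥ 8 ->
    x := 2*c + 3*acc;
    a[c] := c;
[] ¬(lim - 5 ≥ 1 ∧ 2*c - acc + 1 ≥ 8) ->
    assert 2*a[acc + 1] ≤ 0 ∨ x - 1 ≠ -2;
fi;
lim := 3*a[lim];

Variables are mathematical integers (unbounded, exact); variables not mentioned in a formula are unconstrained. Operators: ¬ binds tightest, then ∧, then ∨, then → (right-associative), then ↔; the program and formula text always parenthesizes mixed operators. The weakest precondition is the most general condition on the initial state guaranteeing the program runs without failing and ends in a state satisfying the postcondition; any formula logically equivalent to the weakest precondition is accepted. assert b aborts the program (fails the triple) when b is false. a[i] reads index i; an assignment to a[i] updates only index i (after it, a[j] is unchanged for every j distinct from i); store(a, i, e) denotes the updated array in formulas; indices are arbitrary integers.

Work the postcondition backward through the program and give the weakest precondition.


Working backward. After the program, the postcondition 3*c ≤ x ↔ x - 3*lim ≠ -1 must hold; in canonical form it is 3*c ≤ x ↔ x ≠ 3*lim - 1.
Before lim := 3*a[lim]: 3*c ≤ x ↔ x ≠ 9*a[lim] - 1
Then branch requires c ≤ 3*acc ↔ 3*acc + 2*c ≠ 9*store(a, c, c)[lim] - 1; else branch requires (2*a[acc + 1] ≤ 0 ∨ x ≠ -1) ∧ (3*c ≤ x ↔ x ≠ 9*a[lim] - 1).
Before the if: ((lim ≥ 6 ∧ 2*c ≥ acc + 7) → (c ≤ 3*acc ↔ 3*acc + 2*c ≠ 9*store(a, c, c)[lim] - 1)) ∧ ((¬(lim ≥ 6 ∧ 2*c ≥ acc + 7)) → ((2*a[acc + 1] ≤ 0 ∨ x ≠ -1) ∧ (3*c ≤ x ↔ x ≠ 9*a[lim] - 1)))
Answer: WP = ((lim ≥ 6 ∧ 2*c ≥ acc + 7) → (c ≤ 3*acc ↔ 3*acc + 2*c ≠ 9*store(a, c, c)[lim] - 1)) ∧ ((¬(lim ≥ 6 ∧ 2*c ≥ acc + 7)) → ((2*a[acc + 1] ≤ 0 ∨ x ≠ -1) ∧ (3*c ≤ x ↔ x ≠ 9*a[lim] - 1)))


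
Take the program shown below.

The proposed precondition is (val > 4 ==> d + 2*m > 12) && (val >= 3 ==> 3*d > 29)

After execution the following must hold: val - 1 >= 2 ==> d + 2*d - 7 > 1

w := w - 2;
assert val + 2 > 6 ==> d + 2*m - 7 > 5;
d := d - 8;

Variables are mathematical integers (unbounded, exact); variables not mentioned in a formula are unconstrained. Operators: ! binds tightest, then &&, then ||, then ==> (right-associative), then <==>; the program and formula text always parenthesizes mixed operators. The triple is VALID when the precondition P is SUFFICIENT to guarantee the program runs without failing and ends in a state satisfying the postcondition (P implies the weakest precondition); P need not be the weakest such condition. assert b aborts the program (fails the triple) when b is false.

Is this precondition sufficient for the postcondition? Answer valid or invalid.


Working backward. After the program, the postcondition val - 1 >= 2 ==> d + 2*d - 7 > 1 must hold; in canonical form it is val >= 3 ==> 3*d > 8.
Before d := d - 8: val >= 3 ==> 3*d > 32
Before assert val + 2 > 6 ==> d + 2*m - 7 > 5: (val > 4 ==> d + 2*m > 12) && (val >= 3 ==> 3*d > 32)
Before w := w - 2: (val > 4 ==> d + 2*m > 12) && (val >= 3 ==> 3*d > 32)
The weakest precondition is (val > 4 ==> d + 2*m > 12) && (val >= 3 ==> 3*d > 32).
Check whether (val > 4 ==> d + 2*m > 12) && (val >= 3 ==> 3*d > 29) implies it.
Countermodel: at the initial state d = 10, m = 2, val = 5, the precondition holds but the weakest precondition fails.
Answer: invalid


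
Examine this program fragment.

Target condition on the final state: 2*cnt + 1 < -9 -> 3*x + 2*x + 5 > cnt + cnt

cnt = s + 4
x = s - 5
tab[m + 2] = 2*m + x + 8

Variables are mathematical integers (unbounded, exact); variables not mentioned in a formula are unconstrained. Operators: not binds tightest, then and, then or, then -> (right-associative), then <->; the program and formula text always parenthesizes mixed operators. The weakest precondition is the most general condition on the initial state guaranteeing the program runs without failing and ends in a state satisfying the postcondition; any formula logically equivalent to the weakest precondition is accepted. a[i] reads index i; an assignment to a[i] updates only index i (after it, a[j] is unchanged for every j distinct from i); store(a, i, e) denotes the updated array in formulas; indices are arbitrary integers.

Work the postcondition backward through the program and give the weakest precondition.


Working backward. After the program, the postcondition 2*cnt + 1 < -9 -> 3*x + 2*x + 5 > cnt + cnt must hold; in canonical form it is 2*cnt < -10 -> 5*x > 2*cnt - 5.
Before tab[m + 2] := 2*m + x + 8: 2*cnt < -10 -> 5*x > 2*cnt - 5
Before x := s - 5: 2*cnt < -10 -> 5*s > 2*cnt + 20
Before cnt := s + 4: 2*s < -18 -> 3*s > 28
Answer: WP = 2*s < -18 -> 3*s > 28


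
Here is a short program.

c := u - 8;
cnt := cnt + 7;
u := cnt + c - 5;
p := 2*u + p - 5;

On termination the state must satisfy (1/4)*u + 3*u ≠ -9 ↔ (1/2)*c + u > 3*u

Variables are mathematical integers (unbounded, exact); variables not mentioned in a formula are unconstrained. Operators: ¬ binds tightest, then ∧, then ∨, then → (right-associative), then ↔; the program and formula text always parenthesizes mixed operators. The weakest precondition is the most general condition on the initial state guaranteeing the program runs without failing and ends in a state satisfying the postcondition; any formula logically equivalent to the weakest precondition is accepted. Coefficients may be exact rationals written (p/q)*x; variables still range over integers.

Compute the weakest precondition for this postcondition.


Working backward. After the program, the postcondition (1/4)*u + 3*u ≠ -9 ↔ (1/2)*c + u > 3*u must hold; in canonical form it is (13/4)*u ≠ -9 ↔ (1/2)*c > 2*u.
Before p := 2*u + p - 5: (13/4)*u ≠ -9 ↔ (1/2)*c > 2*u
Before u := cnt + c - 5: (13/4)*c + (13/4)*cnt ≠ 29/4 ↔ (3/2)*c + 2*cnt < 10
Before cnt := cnt + 7: (13/4)*c + (13/4)*cnt ≠ -31/2 ↔ (3/2)*c + 2*cnt < -4
Before c := u - 8: (13/4)*cnt + (13/4)*u ≠ 21/2 ↔ 2*cnt + (3/2)*u < 8
Answer: WP = (13/4)*cnt + (13/4)*u ≠ 21/2 ↔ 2*cnt + (3/2)*u < 8


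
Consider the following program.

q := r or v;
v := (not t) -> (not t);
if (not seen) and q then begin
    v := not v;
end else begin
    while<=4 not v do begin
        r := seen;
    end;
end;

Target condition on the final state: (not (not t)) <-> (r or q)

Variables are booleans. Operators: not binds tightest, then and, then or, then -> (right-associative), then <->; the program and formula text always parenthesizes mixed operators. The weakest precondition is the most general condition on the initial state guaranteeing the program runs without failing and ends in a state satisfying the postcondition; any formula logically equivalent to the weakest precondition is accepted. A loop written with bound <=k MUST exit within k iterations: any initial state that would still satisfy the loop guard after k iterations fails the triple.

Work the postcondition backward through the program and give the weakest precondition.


Working backward. After the program, the postcondition (not (not t)) <-> (r or q) must hold; in canonical form it is t <-> (r or q).
Then branch requires t <-> (r or q); else branch requires ((not v) -> (((not v) -> (((not v) -> (((not v) -> (v and (t <-> (seen or q)))) and (v -> (t <-> (seen or q))))) and (v -> (t <-> (seen or q))))) and (v -> (t <-> (seen or q))))) and (v -> (t <-> (r or q))).
Before the if: (((not seen) and q) -> (t <-> (r or q))) and ((not ((not seen) and q)) -> (((not v) -> (((not v) -> (((not v) -> (((not v) -> (v and (t <-> (seen or q)))) and (v -> (t <-> (seen or q))))) and (v -> (t <-> (seen or q))))) and (v -> (t <-> (seen or q))))) and (v -> (t <-> (r or q)))))
Before v := (not t) -> (not t): (((not seen) and q) -> (t <-> (r or q))) and ((not ((not seen) and q)) -> (t <-> (r or q)))
Before q := r or v: (((not seen) and (r or v)) -> (t <-> (r or v))) and ((not ((not seen) and (r or v))) -> (t <-> (r or v)))
Answer: WP = (((not seen) and (r or v)) -> (t <-> (r or v))) and ((not ((not seen) and (r or v))) -> (t <-> (r or v)))


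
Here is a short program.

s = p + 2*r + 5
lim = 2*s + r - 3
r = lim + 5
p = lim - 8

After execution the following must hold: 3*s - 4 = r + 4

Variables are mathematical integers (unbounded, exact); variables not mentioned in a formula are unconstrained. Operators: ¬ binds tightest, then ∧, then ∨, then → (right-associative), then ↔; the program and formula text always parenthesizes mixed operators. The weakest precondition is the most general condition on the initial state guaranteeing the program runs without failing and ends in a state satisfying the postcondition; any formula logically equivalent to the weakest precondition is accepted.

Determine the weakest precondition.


Working backward. After the program, the postcondition 3*s - 4 = r + 4 must hold; in canonical form it is 3*s = r + 8.
Before p := lim - 8: 3*s = r + 8
Before r := lim + 5: 3*s = lim + 13
Before lim := 2*s + r - 3: s = r + 10
Before s := p + 2*r + 5: p + r = 5
Answer: WP = p + r = 5


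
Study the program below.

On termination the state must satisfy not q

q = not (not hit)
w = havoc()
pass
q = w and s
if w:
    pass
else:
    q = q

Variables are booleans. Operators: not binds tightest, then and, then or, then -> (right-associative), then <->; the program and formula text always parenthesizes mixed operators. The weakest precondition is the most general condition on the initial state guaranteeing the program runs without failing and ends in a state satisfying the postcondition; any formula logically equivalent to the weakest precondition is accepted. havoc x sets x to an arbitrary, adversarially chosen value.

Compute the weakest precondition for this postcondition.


Working backward. After the program, not q must hold.
Then branch requires not q; else branch requires not q.
Before the if: (w -> (not q)) and ((not w) -> (not q))
Before q := w and s: (w -> (not (w and s))) and ((not w) -> (not (w and s)))
Before skip: (w -> (not (w and s))) and ((not w) -> (not (w and s)))
Before havoc w: not s
Before q := not (not hit): not s
Answer: WP = not s


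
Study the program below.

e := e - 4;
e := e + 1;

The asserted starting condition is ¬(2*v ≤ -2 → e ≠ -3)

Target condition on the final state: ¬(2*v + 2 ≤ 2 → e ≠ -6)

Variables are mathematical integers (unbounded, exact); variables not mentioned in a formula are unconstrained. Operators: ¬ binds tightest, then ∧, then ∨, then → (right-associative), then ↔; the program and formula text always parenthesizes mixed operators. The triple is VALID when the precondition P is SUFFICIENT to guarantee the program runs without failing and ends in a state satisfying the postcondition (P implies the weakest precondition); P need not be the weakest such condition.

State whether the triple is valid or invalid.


Working backward. After the program, the postcondition ¬(2*v + 2 ≤ 2 → e ≠ -6) must hold; in canonical form it is ¬(2*v ≤ 0 → e ≠ -6).
Before e := e + 1: ¬(2*v ≤ 0 → e ≠ -7)
Before e := e - 4: ¬(2*v ≤ 0 → e ≠ -3)
The weakest precondition is ¬(2*v ≤ 0 → e ≠ -3).
Check whether ¬(2*v ≤ -2 → e ≠ -3) implies it.
Every state satisfying the precondition satisfies the weakest precondition: the implication holds.
Answer: valid


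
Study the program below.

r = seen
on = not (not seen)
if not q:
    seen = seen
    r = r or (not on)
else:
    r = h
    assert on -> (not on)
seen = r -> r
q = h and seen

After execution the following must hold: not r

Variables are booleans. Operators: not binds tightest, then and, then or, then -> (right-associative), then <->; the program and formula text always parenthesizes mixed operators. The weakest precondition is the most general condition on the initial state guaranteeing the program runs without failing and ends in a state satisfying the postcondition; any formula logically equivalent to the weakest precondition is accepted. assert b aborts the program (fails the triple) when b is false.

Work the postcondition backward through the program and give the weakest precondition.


Working backward. After the program, not r must hold.
Before q := h and seen: not r
Before seen := r -> r: not r
Then branch requires not (r or (not on)); else branch requires (on -> (not on)) and (not h).
Before the if: ((not q) -> (not (r or (not on)))) and (q -> ((on -> (not on)) and (not h)))
Before on := not (not seen): ((not q) -> (not (r or (not seen)))) and (q -> ((seen -> (not seen)) and (not h)))
Before r := seen: q and (q -> ((seen -> (not seen)) and (not h)))
Answer: WP = q and (q -> ((seen -> (not seen)) and (not h)))


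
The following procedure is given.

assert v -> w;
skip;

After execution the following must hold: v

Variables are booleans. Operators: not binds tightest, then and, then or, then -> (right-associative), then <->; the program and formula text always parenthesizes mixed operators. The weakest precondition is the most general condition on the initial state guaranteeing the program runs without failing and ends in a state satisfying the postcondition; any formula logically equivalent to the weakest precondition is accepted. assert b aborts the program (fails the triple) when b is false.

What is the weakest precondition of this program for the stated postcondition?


Working backward. After the program, v must hold.
Before skip: v
Before assert v -> w: (v -> w) and v
Answer: WP = (v -> w) and v


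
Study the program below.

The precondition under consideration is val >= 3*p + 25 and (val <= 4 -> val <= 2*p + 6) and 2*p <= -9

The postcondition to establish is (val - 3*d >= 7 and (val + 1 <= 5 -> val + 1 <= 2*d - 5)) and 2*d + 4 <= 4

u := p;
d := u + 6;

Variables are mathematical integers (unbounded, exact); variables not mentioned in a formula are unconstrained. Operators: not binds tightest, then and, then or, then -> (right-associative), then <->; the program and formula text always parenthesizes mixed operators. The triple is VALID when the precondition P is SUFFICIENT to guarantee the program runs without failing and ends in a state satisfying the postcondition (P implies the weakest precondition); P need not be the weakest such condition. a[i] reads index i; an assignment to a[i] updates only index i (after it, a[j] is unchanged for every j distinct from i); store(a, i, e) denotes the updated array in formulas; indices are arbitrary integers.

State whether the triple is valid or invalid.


Working backward. After the program, the postcondition (val - 3*d >= 7 and (val + 1 <= 5 -> val + 1 <= 2*d - 5)) and 2*d + 4 <= 4 must hold; in canonical form it is val >= 3*d + 7 and (val <= 4 -> val <= 2*d - 6) and 2*d <= 0.
Before d := u + 6: val >= 3*u + 25 and (val <= 4 -> val <= 2*u + 6) and 2*u <= -12
Before u := p: val >= 3*p + 25 and (val <= 4 -> val <= 2*p + 6) and 2*p <= -12
The weakest precondition is val >= 3*p + 25 and (val <= 4 -> val <= 2*p + 6) and 2*p <= -12.
Check whether val >= 3*p + 25 and (val <= 4 -> val <= 2*p + 6) and 2*p <= -9 implies it.
Countermodel: at the initial state p = -5, val = 10, the precondition holds but the weakest precondition fails.
Answer: invalid


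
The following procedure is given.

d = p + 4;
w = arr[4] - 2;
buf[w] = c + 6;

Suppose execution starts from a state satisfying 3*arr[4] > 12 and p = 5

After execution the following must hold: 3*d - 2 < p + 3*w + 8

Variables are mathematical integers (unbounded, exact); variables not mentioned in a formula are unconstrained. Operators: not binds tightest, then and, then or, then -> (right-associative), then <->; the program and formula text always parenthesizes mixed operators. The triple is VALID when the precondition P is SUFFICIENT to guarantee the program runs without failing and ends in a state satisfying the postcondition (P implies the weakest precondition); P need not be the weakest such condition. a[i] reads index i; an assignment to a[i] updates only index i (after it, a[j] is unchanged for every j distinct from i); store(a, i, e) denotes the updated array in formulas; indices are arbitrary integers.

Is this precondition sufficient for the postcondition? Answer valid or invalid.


Working backward. After the program, the postcondition 3*d - 2 < p + 3*w + 8 must hold; in canonical form it is 3*d < p + 3*w + 10.
Before buf[w] := c + 6: 3*d < p + 3*w + 10
Before w := arr[4] - 2: 3*d < 3*arr[4] + p + 4
Before d := p + 4: 2*p < 3*arr[4] - 8
The weakest precondition is 2*p < 3*arr[4] - 8.
Check whether 3*arr[4] > 12 and p = 5 implies it.
Countermodel: at the initial state arr = {[4] = 5, elsewhere 5}, p = 5, the precondition holds but the weakest precondition fails.
Answer: invalid


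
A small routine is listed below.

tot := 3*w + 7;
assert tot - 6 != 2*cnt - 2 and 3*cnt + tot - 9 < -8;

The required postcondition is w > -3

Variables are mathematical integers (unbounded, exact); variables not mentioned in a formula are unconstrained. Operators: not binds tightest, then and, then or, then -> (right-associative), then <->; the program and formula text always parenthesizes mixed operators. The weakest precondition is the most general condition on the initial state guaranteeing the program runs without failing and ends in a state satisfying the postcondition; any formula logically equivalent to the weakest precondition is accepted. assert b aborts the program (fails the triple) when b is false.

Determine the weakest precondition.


Working backward. After the program, w > -3 must hold.
Before assert tot - 6 != 2*cnt - 2 and 3*cnt + tot - 9 < -8: tot != 2*cnt + 4 and 3*cnt + tot < 1 and w > -3
Before tot := 3*w + 7: 3*w != 2*cnt - 3 and 3*cnt + 3*w < -6 and w > -3
Answer: WP = 3*w != 2*cnt - 3 and 3*cnt + 3*w < -6 and w > -3


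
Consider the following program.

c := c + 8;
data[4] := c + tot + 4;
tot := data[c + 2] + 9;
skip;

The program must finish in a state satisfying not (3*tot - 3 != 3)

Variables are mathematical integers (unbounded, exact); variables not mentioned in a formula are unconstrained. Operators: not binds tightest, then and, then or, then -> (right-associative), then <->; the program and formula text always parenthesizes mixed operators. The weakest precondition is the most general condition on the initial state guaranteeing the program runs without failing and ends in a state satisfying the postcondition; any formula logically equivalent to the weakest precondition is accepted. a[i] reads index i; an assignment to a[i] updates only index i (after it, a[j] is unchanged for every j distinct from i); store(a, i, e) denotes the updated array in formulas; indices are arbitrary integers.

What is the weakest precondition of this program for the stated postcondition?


Working backward. After the program, the postcondition not (3*tot - 3 != 3) must hold; in canonical form it is not (3*tot != 6).
Before skip: not (3*tot != 6)
Before tot := data[c + 2] + 9: not (3*data[c + 2] != -21)
Before data[4] := c + tot + 4: not (3*store(data, 4, c + tot + 4)[c + 2] != -21)
Before c := c + 8: not (3*store(data, 4, c + tot + 12)[c + 10] != -21)
Answer: WP = not (3*store(data, 4, c + tot + 12)[c + 10] != -21)


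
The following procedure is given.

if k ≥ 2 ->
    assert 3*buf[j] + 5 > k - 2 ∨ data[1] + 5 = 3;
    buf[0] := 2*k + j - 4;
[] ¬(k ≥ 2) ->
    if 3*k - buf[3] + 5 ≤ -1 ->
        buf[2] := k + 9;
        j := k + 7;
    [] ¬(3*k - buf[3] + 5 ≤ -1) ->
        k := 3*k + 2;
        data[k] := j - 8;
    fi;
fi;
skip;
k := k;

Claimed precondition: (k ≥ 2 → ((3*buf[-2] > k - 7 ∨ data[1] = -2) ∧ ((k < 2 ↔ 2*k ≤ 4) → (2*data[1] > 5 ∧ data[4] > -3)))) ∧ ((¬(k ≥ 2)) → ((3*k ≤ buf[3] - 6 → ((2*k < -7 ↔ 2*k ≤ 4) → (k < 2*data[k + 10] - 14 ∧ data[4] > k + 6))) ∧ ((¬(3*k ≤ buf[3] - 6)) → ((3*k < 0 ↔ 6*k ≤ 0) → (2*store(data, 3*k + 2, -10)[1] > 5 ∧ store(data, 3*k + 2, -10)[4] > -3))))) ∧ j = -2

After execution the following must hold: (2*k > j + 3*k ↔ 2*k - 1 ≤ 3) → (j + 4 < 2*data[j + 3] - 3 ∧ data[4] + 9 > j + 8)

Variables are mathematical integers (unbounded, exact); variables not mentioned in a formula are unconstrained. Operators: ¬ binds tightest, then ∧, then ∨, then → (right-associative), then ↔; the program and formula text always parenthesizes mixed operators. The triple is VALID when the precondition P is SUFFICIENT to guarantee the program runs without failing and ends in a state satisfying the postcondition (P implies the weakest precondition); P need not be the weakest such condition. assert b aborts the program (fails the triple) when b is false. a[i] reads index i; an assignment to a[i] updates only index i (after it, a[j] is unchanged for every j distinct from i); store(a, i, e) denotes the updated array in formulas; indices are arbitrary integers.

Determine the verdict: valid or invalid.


Working backward. After the program, the postcondition (2*k > j + 3*k ↔ 2*k - 1 ≤ 3) → (j + 4 < 2*data[j + 3] - 3 ∧ data[4] + 9 > j + 8) must hold; in canonical form it is (j + k < 0 ↔ 2*k ≤ 4) → (j < 2*data[j + 3] - 7 ∧ data[4] > j - 1).
Before k := k: (j + k < 0 ↔ 2*k ≤ 4) → (j < 2*data[j + 3] - 7 ∧ data[4] > j - 1)
Before skip: (j + k < 0 ↔ 2*k ≤ 4) → (j < 2*data[j + 3] - 7 ∧ data[4] > j - 1)
Then branch requires (3*buf[j] > k - 7 ∨ data[1] = -2) ∧ ((j + k < 0 ↔ 2*k ≤ 4) → (j < 2*data[j + 3] - 7 ∧ data[4] > j - 1)); else branch requires (3*k ≤ buf[3] - 6 → ((2*k < -7 ↔ 2*k ≤ 4) → (k < 2*data[k + 10] - 14 ∧ data[4] > k + 6))) ∧ ((¬(3*k ≤ buf[3] - 6)) → ((j + 3*k < -2 ↔ 6*k ≤ 0) → (j < 2*store(data, 3*k + 2, j - 8)[j + 3] - 7 ∧ store(data, 3*k + 2, j - 8)[4] > j - 1))).
Before the if: (k ≥ 2 → ((3*buf[j] > k - 7 ∨ data[1] = -2) ∧ ((j + k < 0 ↔ 2*k ≤ 4) → (j < 2*data[j + 3] - 7 ∧ data[4] > j - 1)))) ∧ ((¬(k ≥ 2)) → ((3*k ≤ buf[3] - 6 → ((2*k < -7 ↔ 2*k ≤ 4) → (k < 2*data[k + 10] - 14 ∧ data[4] > k + 6))) ∧ ((¬(3*k ≤ buf[3] - 6)) → ((j + 3*k < -2 ↔ 6*k ≤ 0) → (j < 2*store(data, 3*k + 2, j - 8)[j + 3] - 7 ∧ store(data, 3*k + 2, j - 8)[4] > j - 1)))))
The weakest precondition is (k ≥ 2 → ((3*buf[j] > k - 7 ∨ data[1] = -2) ∧ ((j + k < 0 ↔ 2*k ≤ 4) → (j < 2*data[j + 3] - 7 ∧ data[4] > j - 1)))) ∧ ((¬(k ≥ 2)) → ((3*k ≤ buf[3] - 6 → ((2*k < -7 ↔ 2*k ≤ 4) → (k < 2*data[k + 10] - 14 ∧ data[4] > k + 6))) ∧ ((¬(3*k ≤ buf[3] - 6)) → ((j + 3*k < -2 ↔ 6*k ≤ 0) → (j < 2*store(data, 3*k + 2, j - 8)[j + 3] - 7 ∧ store(data, 3*k + 2, j - 8)[4] > j - 1))))).
Check whether (k ≥ 2 → ((3*buf[-2] > k - 7 ∨ data[1] = -2) ∧ ((k < 2 ↔ 2*k ≤ 4) → (2*data[1] > 5 ∧ data[4] > -3)))) ∧ ((¬(k ≥ 2)) → ((3*k ≤ buf[3] - 6 → ((2*k < -7 ↔ 2*k ≤ 4) → (k < 2*data[k + 10] - 14 ∧ data[4] > k + 6))) ∧ ((¬(3*k ≤ buf[3] - 6)) → ((3*k < 0 ↔ 6*k ≤ 0) → (2*store(data, 3*k + 2, -10)[1] > 5 ∧ store(data, 3*k + 2, -10)[4] > -3))))) ∧ j = -2 implies it.
Every state satisfying the precondition satisfies the weakest precondition: the implication holds.
Answer: valid


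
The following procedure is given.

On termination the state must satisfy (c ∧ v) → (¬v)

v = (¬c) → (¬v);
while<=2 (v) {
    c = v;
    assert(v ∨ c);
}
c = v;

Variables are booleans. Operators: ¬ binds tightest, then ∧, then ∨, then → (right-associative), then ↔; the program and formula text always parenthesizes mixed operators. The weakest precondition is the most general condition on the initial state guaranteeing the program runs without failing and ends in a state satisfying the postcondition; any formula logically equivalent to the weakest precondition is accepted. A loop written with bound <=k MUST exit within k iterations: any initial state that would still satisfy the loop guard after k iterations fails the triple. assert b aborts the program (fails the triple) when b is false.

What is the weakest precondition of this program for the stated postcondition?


Working backward. After the program, (c ∧ v) → (¬v) must hold.
Before c := v: v → (¬v)
Before the loop (bound <=2), unroll the exhaustion recursion (WP_0 = exit-now case; WP_j = one more guarded iteration, up to j = 2):
  WP_0: (¬v) ∧ (v → (¬v))
  WP_1: (¬v) ∧ ((¬v) → (v → (¬v)))
  WP_2: (¬v) ∧ ((¬v) → (v → (¬v)))
So before the loop: (¬v) ∧ ((¬v) → (v → (¬v)))
Before v := (¬c) → (¬v): (¬((¬c) → (¬v))) ∧ ((¬((¬c) → (¬v))) → (((¬c) → (¬v)) → (¬((¬c) → (¬v)))))
Answer: WP = (¬((¬c) → (¬v))) ∧ ((¬((¬c) → (¬v))) → (((¬c) → (¬v)) → (¬((¬c) → (¬v)))))


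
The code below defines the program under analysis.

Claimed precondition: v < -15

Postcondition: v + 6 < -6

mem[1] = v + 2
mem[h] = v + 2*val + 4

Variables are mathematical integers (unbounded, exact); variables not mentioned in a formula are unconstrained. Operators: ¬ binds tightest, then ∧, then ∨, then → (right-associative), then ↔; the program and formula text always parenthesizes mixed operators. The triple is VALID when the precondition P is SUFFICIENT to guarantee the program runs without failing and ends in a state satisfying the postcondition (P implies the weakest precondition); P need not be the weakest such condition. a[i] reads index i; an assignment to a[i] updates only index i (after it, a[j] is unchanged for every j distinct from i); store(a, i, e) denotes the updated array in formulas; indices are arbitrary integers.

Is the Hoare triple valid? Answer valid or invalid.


Working backward. After the program, the postcondition v + 6 < -6 must hold; in canonical form it is v < -12.
Before mem[h] := v + 2*val + 4: v < -12
Before mem[1] := v + 2: v < -12
The weakest precondition is v < -12.
Check whether v < -15 implies it.
Every state satisfying the precondition satisfies the weakest precondition: the implication holds.
Answer: valid


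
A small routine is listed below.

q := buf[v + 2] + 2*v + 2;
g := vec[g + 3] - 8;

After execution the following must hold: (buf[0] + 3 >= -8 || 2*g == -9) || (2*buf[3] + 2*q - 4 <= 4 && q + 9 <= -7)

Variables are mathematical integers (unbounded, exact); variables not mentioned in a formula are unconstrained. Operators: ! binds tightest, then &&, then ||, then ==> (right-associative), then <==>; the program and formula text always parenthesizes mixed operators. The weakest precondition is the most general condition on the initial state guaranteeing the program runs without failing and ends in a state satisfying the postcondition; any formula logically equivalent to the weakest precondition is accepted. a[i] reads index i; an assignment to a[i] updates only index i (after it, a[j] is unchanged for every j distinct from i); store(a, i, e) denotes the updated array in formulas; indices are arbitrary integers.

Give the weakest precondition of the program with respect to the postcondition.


Working backward. After the program, the postcondition (buf[0] + 3 >= -8 || 2*g == -9) || (2*buf[3] + 2*q - 4 <= 4 && q + 9 <= -7) must hold; in canonical form it is buf[0] >= -11 || 2*g == -9 || (2*buf[3] + 2*q <= 8 && q <= -16).
Before g := vec[g + 3] - 8: buf[0] >= -11 || 2*vec[g + 3] == 7 || (2*buf[3] + 2*q <= 8 && q <= -16)
Before q := buf[v + 2] + 2*v + 2: buf[0] >= -11 || 2*vec[g + 3] == 7 || (2*buf[v + 2] + 2*buf[3] + 4*v <= 4 && buf[v + 2] + 2*v <= -18)
Answer: WP = buf[0] >= -11 || 2*vec[g + 3] == 7 || (2*buf[v + 2] + 2*buf[3] + 4*v <= 4 && buf[v + 2] + 2*v <= -18)


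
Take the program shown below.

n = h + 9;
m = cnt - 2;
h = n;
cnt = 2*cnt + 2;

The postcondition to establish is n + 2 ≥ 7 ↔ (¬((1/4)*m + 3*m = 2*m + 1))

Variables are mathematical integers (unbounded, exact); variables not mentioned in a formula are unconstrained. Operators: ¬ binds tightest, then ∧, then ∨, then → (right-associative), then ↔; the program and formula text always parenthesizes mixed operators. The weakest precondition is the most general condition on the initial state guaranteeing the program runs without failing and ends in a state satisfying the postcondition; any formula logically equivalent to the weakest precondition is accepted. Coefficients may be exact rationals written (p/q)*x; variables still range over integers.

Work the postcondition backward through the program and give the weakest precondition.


Working backward. After the program, the postcondition n + 2 ≥ 7 ↔ (¬((1/4)*m + 3*m = 2*m + 1)) must hold; in canonical form it is n ≥ 5 ↔ (¬((5/4)*m = 1)).
Before cnt := 2*cnt + 2: n ≥ 5 ↔ (¬((5/4)*m = 1))
Before h := n: n ≥ 5 ↔ (¬((5/4)*m = 1))
Before m := cnt - 2: n ≥ 5 ↔ (¬((5/4)*cnt = 7/2))
Before n := h + 9: h ≥ -4 ↔ (¬((5/4)*cnt = 7/2))
Answer: WP = h ≥ -4 ↔ (¬((5/4)*cnt = 7/2))


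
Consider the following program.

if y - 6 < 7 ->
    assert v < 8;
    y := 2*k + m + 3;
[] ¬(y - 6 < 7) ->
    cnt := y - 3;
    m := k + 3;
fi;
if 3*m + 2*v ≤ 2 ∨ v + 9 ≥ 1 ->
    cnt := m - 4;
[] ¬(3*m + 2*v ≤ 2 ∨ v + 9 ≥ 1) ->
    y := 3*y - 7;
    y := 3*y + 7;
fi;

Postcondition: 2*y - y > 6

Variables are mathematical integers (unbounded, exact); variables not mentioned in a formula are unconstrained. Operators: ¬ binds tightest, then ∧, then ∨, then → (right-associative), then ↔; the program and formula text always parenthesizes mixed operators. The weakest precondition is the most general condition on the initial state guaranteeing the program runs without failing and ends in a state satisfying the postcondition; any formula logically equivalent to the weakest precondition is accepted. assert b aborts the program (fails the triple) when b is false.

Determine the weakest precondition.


Working backward. After the program, the postcondition 2*y - y > 6 must hold; in canonical form it is y > 6.
Then branch requires y > 6; else branch requires 9*y > 20.
Before the if: ((3*m + 2*v ≤ 2 ∨ v ≥ -8) → y > 6) ∧ ((¬(3*m + 2*v ≤ 2 ∨ v ≥ -8)) → 9*y > 20)
Then branch requires v < 8 ∧ ((3*m + 2*v ≤ 2 ∨ v ≥ -8) → 2*k + m > 3) ∧ ((¬(3*m + 2*v ≤ 2 ∨ v ≥ -8)) → 18*k + 9*m > -7); else branch requires ((3*k + 2*v ≤ -7 ∨ v ≥ -8) → y > 6) ∧ ((¬(3*k + 2*v ≤ -7 ∨ v ≥ -8)) → 9*y > 20).
Before the if: (y < 13 → (v < 8 ∧ ((3*m + 2*v ≤ 2 ∨ v ≥ -8) → 2*k + m > 3) ∧ ((¬(3*m + 2*v ≤ 2 ∨ v ≥ -8)) → 18*k + 9*m > -7))) ∧ ((¬(y < 13)) → (((3*k + 2*v ≤ -7 ∨ v ≥ -8) → y > 6) ∧ ((¬(3*k + 2*v ≤ -7 ∨ v ≥ -8)) → 9*y > 20)))
Answer: WP = (y < 13 → (v < 8 ∧ ((3*m + 2*v ≤ 2 ∨ v ≥ -8) → 2*k + m > 3) ∧ ((¬(3*m + 2*v ≤ 2 ∨ v ≥ -8)) → 18*k + 9*m > -7))) ∧ ((¬(y < 13)) → (((3*k + 2*v ≤ -7 ∨ v ≥ -8) → y > 6) ∧ ((¬(3*k + 2*v ≤ -7 ∨ v ≥ -8)) → 9*y > 20)))


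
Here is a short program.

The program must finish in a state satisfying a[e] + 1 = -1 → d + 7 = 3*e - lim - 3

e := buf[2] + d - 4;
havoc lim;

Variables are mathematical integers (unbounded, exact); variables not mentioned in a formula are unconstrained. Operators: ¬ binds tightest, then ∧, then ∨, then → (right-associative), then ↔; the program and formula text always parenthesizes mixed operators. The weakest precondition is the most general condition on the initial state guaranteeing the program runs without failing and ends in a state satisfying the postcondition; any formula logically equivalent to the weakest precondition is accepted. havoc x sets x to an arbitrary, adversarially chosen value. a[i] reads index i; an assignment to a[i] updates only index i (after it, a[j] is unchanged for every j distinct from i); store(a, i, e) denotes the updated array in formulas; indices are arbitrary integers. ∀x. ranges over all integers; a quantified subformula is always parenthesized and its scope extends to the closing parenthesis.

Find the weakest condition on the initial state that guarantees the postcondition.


Working backward. After the program, the postcondition a[e] + 1 = -1 → d + 7 = 3*e - lim - 3 must hold; in canonical form it is a[e] = -2 → d + lim = 3*e - 10.
Before havoc lim: ∀lim_1. (a[e] = -2 → d + lim_1 = 3*e - 10)
Before e := buf[2] + d - 4: ∀lim_1. (a[buf[2] + d - 4] = -2 → lim_1 = 3*buf[2] + 2*d - 22)
Answer: WP = ∀lim_1. (a[buf[2] + d - 4] = -2 → lim_1 = 3*buf[2] + 2*d - 22)
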